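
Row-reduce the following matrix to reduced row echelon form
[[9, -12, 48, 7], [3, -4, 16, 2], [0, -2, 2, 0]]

r1 ← 1/9·r1
  [ 1  -4/3  16/3  7/9 ]
  [ 3    -4    16    2 ]
  [ 0    -2     2    0 ]
r2 ← r2 − 3·r1
  [ 1  -4/3  16/3   7/9 ]
  [ 0     0     0  -1/3 ]
  [ 0    -2     2     0 ]
r2 ↔ r3
  [ 1  -4/3  16/3   7/9 ]
  [ 0    -2     2     0 ]
  [ 0     0     0  -1/3 ]
r2 ← -1/2·r2
  [ 1  -4/3  16/3   7/9 ]
  [ 0     1    -1     0 ]
  [ 0     0     0  -1/3 ]
r3 ← -3·r3
  [ 1  -4/3  16/3  7/9 ]
  [ 0     1    -1    0 ]
  [ 0     0     0    1 ]
r1 ← r1 − 7/9·r3
  [ 1  -4/3  16/3  0 ]
  [ 0     1    -1  0 ]
  [ 0     0     0  1 ]
r1 ← r1 + 4/3·r2
  [ 1  0   4  0 ]
  [ 0  1  -1  0 ]
  [ 0  0   0  1 ]

[[1, 0, 4, 0], [0, 1, -1, 0], [0, 0, 0, 1]]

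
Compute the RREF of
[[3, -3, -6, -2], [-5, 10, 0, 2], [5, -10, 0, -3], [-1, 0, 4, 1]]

Multiply ρ1 by 1/3.
  [  1   -1  -2  -2/3 ]
  [ -5   10   0     2 ]
  [  5  -10   0    -3 ]
  [ -1    0   4     1 ]
Add 5 times ρ1 to ρ2.
  [  1   -1   -2  -2/3 ]
  [  0    5  -10  -4/3 ]
  [  5  -10    0    -3 ]
  [ -1    0    4     1 ]
Subtract 5 times ρ1 from ρ3.
  [  1  -1   -2  -2/3 ]
  [  0   5  -10  -4/3 ]
  [  0  -5   10   1/3 ]
  [ -1   0    4     1 ]
Add ρ1 to ρ4.
  [ 1  -1   -2  -2/3 ]
  [ 0   5  -10  -4/3 ]
  [ 0  -5   10   1/3 ]
  [ 0  -1    2   1/3 ]
Multiply ρ2 by 1/5.
  [ 1  -1  -2   -2/3 ]
  [ 0   1  -2  -4/15 ]
  [ 0  -5  10    1/3 ]
  [ 0  -1   2    1/3 ]
Add 5 times ρ2 to ρ3.
  [ 1  -1  -2   -2/3 ]
  [ 0   1  -2  -4/15 ]
  [ 0   0   0     -1 ]
  [ 0  -1   2    1/3 ]
Add ρ2 to ρ4.
  [ 1  -1  -2   -2/3 ]
  [ 0   1  -2  -4/15 ]
  [ 0   0   0     -1 ]
  [ 0   0   0   1/15 ]
Multiply ρ3 by -1.
  [ 1  -1  -2   -2/3 ]
  [ 0   1  -2  -4/15 ]
  [ 0   0   0      1 ]
  [ 0   0   0   1/15 ]
Subtract 1/15 times ρ3 from ρ4.
  [ 1  -1  -2   -2/3 ]
  [ 0   1  -2  -4/15 ]
  [ 0   0   0      1 ]
  [ 0   0   0      0 ]
Add 4/15 times ρ3 to ρ2.
  [ 1  -1  -2  -2/3 ]
  [ 0   1  -2     0 ]
  [ 0   0   0     1 ]
  [ 0   0   0     0 ]
Add 2/3 times ρ3 to ρ1.
  [ 1  -1  -2  0 ]
  [ 0   1  -2  0 ]
  [ 0   0   0  1 ]
  [ 0   0   0  0 ]
Add ρ2 to ρ1.
  [ 1  0  -4  0 ]
  [ 0  1  -2  0 ]
  [ 0  0   0  1 ]
  [ 0  0   0  0 ]

[[1, 0, -4, 0], [0, 1, -2, 0], [0, 0, 0, 1], [0, 0, 0, 0]]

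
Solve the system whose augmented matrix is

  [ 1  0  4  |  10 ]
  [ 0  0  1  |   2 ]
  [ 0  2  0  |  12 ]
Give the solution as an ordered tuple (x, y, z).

R2 ↔ R3
  [ 1  0  4  |  10 ]
  [ 0  2  0  |  12 ]
  [ 0  0  1  |   2 ]
R2 := 1/2·R2
  [ 1  0  4  |  10 ]
  [ 0  1  0  |   6 ]
  [ 0  0  1  |   2 ]
R1 := R1 − 4·R3
  [ 1  0  0  |  2 ]
  [ 0  1  0  |  6 ]
  [ 0  0  1  |  2 ]
Reading off the last column: x = 2, y = 6, z = 2.

(2, 6, 2)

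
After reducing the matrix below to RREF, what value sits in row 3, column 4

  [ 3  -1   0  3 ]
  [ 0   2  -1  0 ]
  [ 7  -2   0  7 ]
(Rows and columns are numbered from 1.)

0

Multiply R1 by 1/3.
  [ 1  -1/3   0  1 ]
  [ 0     2  -1  0 ]
  [ 7    -2   0  7 ]
Subtract 7 times R1 from R3.
  [ 1  -1/3   0  1 ]
  [ 0     2  -1  0 ]
  [ 0   1/3   0  0 ]
Multiply R2 by 1/2.
  [ 1  -1/3     0  1 ]
  [ 0     1  -1/2  0 ]
  [ 0   1/3     0  0 ]
Subtract 1/3 times R2 from R3.
  [ 1  -1/3     0  1 ]
  [ 0     1  -1/2  0 ]
  [ 0     0   1/6  0 ]
Multiply R3 by 6.
  [ 1  -1/3     0  1 ]
  [ 0     1  -1/2  0 ]
  [ 0     0     1  0 ]
Add 1/2 times R3 to R2.
  [ 1  -1/3  0  1 ]
  [ 0     1  0  0 ]
  [ 0     0  1  0 ]
Add 1/3 times R2 to R1.
  [ 1  0  0  1 ]
  [ 0  1  0  0 ]
  [ 0  0  1  0 ]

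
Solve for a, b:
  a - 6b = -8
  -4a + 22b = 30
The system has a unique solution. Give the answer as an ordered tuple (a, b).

(-2, 1)

Form the augmented matrix and row-reduce:
  [  1  -6  |  -8 ]
  [ -4  22  |  30 ]
R2 ← R2 + 4·R1
  [ 1  -6  |  -8 ]
  [ 0  -2  |  -2 ]
R2 ← -1/2·R2
  [ 1  -6  |  -8 ]
  [ 0   1  |   1 ]
R1 ← R1 + 6·R2
  [ 1  0  |  -2 ]
  [ 0  1  |   1 ]
Reading off the last column: a = -2, b = 1.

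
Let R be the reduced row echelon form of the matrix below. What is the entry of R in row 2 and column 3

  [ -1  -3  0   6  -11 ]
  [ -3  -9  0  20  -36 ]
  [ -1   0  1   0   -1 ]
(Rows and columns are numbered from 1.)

R1 -> -1·R1
  [  1   3  0  -6   11 ]
  [ -3  -9  0  20  -36 ]
  [ -1   0  1   0   -1 ]
R2 -> R2 + 3·R1
  [  1  3  0  -6  11 ]
  [  0  0  0   2  -3 ]
  [ -1  0  1   0  -1 ]
R3 -> R3 + R1
  [ 1  3  0  -6  11 ]
  [ 0  0  0   2  -3 ]
  [ 0  3  1  -6  10 ]
R2 <=> R3
  [ 1  3  0  -6  11 ]
  [ 0  3  1  -6  10 ]
  [ 0  0  0   2  -3 ]
R2 -> 1/3·R2
  [ 1  3    0  -6    11 ]
  [ 0  1  1/3  -2  10/3 ]
  [ 0  0    0   2    -3 ]
R3 -> 1/2·R3
  [ 1  3    0  -6    11 ]
  [ 0  1  1/3  -2  10/3 ]
  [ 0  0    0   1  -3/2 ]
R2 -> R2 + 2·R3
  [ 1  3    0  -6    11 ]
  [ 0  1  1/3   0   1/3 ]
  [ 0  0    0   1  -3/2 ]
R1 -> R1 + 6·R3
  [ 1  3    0  0     2 ]
  [ 0  1  1/3  0   1/3 ]
  [ 0  0    0  1  -3/2 ]
R1 -> R1 − 3·R2
  [ 1  0   -1  0     1 ]
  [ 0  1  1/3  0   1/3 ]
  [ 0  0    0  1  -3/2 ]

1/3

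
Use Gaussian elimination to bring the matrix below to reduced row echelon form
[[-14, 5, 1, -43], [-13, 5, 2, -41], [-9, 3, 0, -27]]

[[1, 0, 1, 2], [0, 1, 3, -3], [0, 0, 0, 0]]

R1 -> -1/14·R1
  [   1  -5/14  -1/14  43/14 ]
  [ -13      5      2    -41 ]
  [  -9      3      0    -27 ]
R2 -> R2 + 13·R1
  [  1  -5/14  -1/14   43/14 ]
  [  0   5/14  15/14  -15/14 ]
  [ -9      3      0     -27 ]
R3 -> R3 + 9·R1
  [ 1  -5/14  -1/14   43/14 ]
  [ 0   5/14  15/14  -15/14 ]
  [ 0  -3/14  -9/14    9/14 ]
R2 -> 14/5·R2
  [ 1  -5/14  -1/14  43/14 ]
  [ 0      1      3     -3 ]
  [ 0  -3/14  -9/14   9/14 ]
R3 -> R3 + 3/14·R2
  [ 1  -5/14  -1/14  43/14 ]
  [ 0      1      3     -3 ]
  [ 0      0      0      0 ]
R1 -> R1 + 5/14·R2
  [ 1  0  1   2 ]
  [ 0  1  3  -3 ]
  [ 0  0  0   0 ]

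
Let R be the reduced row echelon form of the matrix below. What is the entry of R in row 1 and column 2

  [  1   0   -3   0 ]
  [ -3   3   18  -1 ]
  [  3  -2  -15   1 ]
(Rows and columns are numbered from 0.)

3

R2 -> R2 + 3·R1
  [ 1   0   -3   0 ]
  [ 0   3    9  -1 ]
  [ 3  -2  -15   1 ]
R3 -> R3 − 3·R1
  [ 1   0  -3   0 ]
  [ 0   3   9  -1 ]
  [ 0  -2  -6   1 ]
R2 -> 1/3·R2
  [ 1   0  -3     0 ]
  [ 0   1   3  -1/3 ]
  [ 0  -2  -6     1 ]
R3 -> R3 + 2·R2
  [ 1  0  -3     0 ]
  [ 0  1   3  -1/3 ]
  [ 0  0   0   1/3 ]
R3 -> 3·R3
  [ 1  0  -3     0 ]
  [ 0  1   3  -1/3 ]
  [ 0  0   0     1 ]
R2 -> R2 + 1/3·R3
  [ 1  0  -3  0 ]
  [ 0  1   3  0 ]
  [ 0  0   0  1 ]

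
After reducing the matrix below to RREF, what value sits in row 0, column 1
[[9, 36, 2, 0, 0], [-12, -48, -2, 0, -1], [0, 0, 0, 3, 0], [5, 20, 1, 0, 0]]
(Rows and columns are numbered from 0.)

4

R1 := 1/9·R1
  [   1    4  2/9  0   0 ]
  [ -12  -48   -2  0  -1 ]
  [   0    0    0  3   0 ]
  [   5   20    1  0   0 ]
R2 := R2 + 12·R1
  [ 1   4  2/9  0   0 ]
  [ 0   0  2/3  0  -1 ]
  [ 0   0    0  3   0 ]
  [ 5  20    1  0   0 ]
R4 := R4 − 5·R1
  [ 1  4   2/9  0   0 ]
  [ 0  0   2/3  0  -1 ]
  [ 0  0     0  3   0 ]
  [ 0  0  -1/9  0   0 ]
R2 := 3/2·R2
  [ 1  4   2/9  0     0 ]
  [ 0  0     1  0  -3/2 ]
  [ 0  0     0  3     0 ]
  [ 0  0  -1/9  0     0 ]
R4 := R4 + 1/9·R2
  [ 1  4  2/9  0     0 ]
  [ 0  0    1  0  -3/2 ]
  [ 0  0    0  3     0 ]
  [ 0  0    0  0  -1/6 ]
R3 := 1/3·R3
  [ 1  4  2/9  0     0 ]
  [ 0  0    1  0  -3/2 ]
  [ 0  0    0  1     0 ]
  [ 0  0    0  0  -1/6 ]
R4 := -6·R4
  [ 1  4  2/9  0     0 ]
  [ 0  0    1  0  -3/2 ]
  [ 0  0    0  1     0 ]
  [ 0  0    0  0     1 ]
R2 := R2 + 3/2·R4
  [ 1  4  2/9  0  0 ]
  [ 0  0    1  0  0 ]
  [ 0  0    0  1  0 ]
  [ 0  0    0  0  1 ]
R1 := R1 − 2/9·R2
  [ 1  4  0  0  0 ]
  [ 0  0  1  0  0 ]
  [ 0  0  0  1  0 ]
  [ 0  0  0  0  1 ]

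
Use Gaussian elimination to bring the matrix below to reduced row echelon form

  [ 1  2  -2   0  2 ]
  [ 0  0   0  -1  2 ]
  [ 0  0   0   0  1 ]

[[1, 2, -2, 0, 0], [0, 0, 0, 1, 0], [0, 0, 0, 0, 1]]

Multiply R2 by -1.
  [ 1  2  -2  0   2 ]
  [ 0  0   0  1  -2 ]
  [ 0  0   0  0   1 ]
Add 2 times R3 to R2.
  [ 1  2  -2  0  2 ]
  [ 0  0   0  1  0 ]
  [ 0  0   0  0  1 ]
Subtract 2 times R3 from R1.
  [ 1  2  -2  0  0 ]
  [ 0  0   0  1  0 ]
  [ 0  0   0  0  1 ]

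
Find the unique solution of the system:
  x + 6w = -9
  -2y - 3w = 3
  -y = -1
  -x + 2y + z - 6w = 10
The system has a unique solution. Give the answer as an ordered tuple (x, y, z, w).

(1, 1, -1, -5/3)

Form the augmented matrix and row-reduce:
  [  1   0  0   6  |  -9 ]
  [  0  -2  0  -3  |   3 ]
  [  0  -1  0   0  |  -1 ]
  [ -1   2  1  -6  |  10 ]
r4 := r4 + r1
  [ 1   0  0   6  |  -9 ]
  [ 0  -2  0  -3  |   3 ]
  [ 0  -1  0   0  |  -1 ]
  [ 0   2  1   0  |   1 ]
r2 := -1/2·r2
  [ 1   0  0    6  |    -9 ]
  [ 0   1  0  3/2  |  -3/2 ]
  [ 0  -1  0    0  |    -1 ]
  [ 0   2  1    0  |     1 ]
r3 := r3 + r2
  [ 1  0  0    6  |    -9 ]
  [ 0  1  0  3/2  |  -3/2 ]
  [ 0  0  0  3/2  |  -5/2 ]
  [ 0  2  1    0  |     1 ]
r4 := r4 − 2·r2
  [ 1  0  0    6  |    -9 ]
  [ 0  1  0  3/2  |  -3/2 ]
  [ 0  0  0  3/2  |  -5/2 ]
  [ 0  0  1   -3  |     4 ]
r3 ↔ r4
  [ 1  0  0    6  |    -9 ]
  [ 0  1  0  3/2  |  -3/2 ]
  [ 0  0  1   -3  |     4 ]
  [ 0  0  0  3/2  |  -5/2 ]
r4 := 2/3·r4
  [ 1  0  0    6  |    -9 ]
  [ 0  1  0  3/2  |  -3/2 ]
  [ 0  0  1   -3  |     4 ]
  [ 0  0  0    1  |  -5/3 ]
r3 := r3 + 3·r4
  [ 1  0  0    6  |    -9 ]
  [ 0  1  0  3/2  |  -3/2 ]
  [ 0  0  1    0  |    -1 ]
  [ 0  0  0    1  |  -5/3 ]
r2 := r2 − 3/2·r4
  [ 1  0  0  6  |    -9 ]
  [ 0  1  0  0  |     1 ]
  [ 0  0  1  0  |    -1 ]
  [ 0  0  0  1  |  -5/3 ]
r1 := r1 − 6·r4
  [ 1  0  0  0  |     1 ]
  [ 0  1  0  0  |     1 ]
  [ 0  0  1  0  |    -1 ]
  [ 0  0  0  1  |  -5/3 ]
Reading off the last column: x = 1, y = 1, z = -1, w = -5/3.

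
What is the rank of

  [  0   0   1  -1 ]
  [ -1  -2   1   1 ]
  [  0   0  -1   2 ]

R1 <-> R2
R1 := -1·R1
R3 := R3 + R2
R2 := R2 + R3
R1 := R1 + R3
R1 := R1 + R2
The reduced form has 3 nonzero rows.

rank = 3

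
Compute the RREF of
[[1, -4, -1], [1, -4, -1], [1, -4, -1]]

Subtract R1 from R2.
  [ 1  -4  -1 ]
  [ 0   0   0 ]
  [ 1  -4  -1 ]
Subtract R1 from R3.
  [ 1  -4  -1 ]
  [ 0   0   0 ]
  [ 0   0   0 ]

[[1, -4, -1], [0, 0, 0], [0, 0, 0]]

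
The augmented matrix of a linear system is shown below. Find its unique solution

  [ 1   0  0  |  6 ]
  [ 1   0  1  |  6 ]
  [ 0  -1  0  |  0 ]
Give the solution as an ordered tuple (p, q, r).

(6, 0, 0)

ρ2 -> ρ2 − ρ1
  [ 1   0  0  |  6 ]
  [ 0   0  1  |  0 ]
  [ 0  -1  0  |  0 ]
ρ2 <-> ρ3
  [ 1   0  0  |  6 ]
  [ 0  -1  0  |  0 ]
  [ 0   0  1  |  0 ]
ρ2 -> -1·ρ2
  [ 1  0  0  |  6 ]
  [ 0  1  0  |  0 ]
  [ 0  0  1  |  0 ]
Reading off the last column: p = 6, q = 0, r = 0.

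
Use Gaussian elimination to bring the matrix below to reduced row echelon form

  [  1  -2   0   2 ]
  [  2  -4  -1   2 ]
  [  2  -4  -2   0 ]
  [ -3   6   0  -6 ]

R2 -> R2 − 2·R1
  [  1  -2   0   2 ]
  [  0   0  -1  -2 ]
  [  2  -4  -2   0 ]
  [ -3   6   0  -6 ]
R3 -> R3 − 2·R1
  [  1  -2   0   2 ]
  [  0   0  -1  -2 ]
  [  0   0  -2  -4 ]
  [ -3   6   0  -6 ]
R4 -> R4 + 3·R1
  [ 1  -2   0   2 ]
  [ 0   0  -1  -2 ]
  [ 0   0  -2  -4 ]
  [ 0   0   0   0 ]
R2 -> -1·R2
  [ 1  -2   0   2 ]
  [ 0   0   1   2 ]
  [ 0   0  -2  -4 ]
  [ 0   0   0   0 ]
R3 -> R3 + 2·R2
  [ 1  -2  0  2 ]
  [ 0   0  1  2 ]
  [ 0   0  0  0 ]
  [ 0   0  0  0 ]

[[1, -2, 0, 2], [0, 0, 1, 2], [0, 0, 0, 0], [0, 0, 0, 0]]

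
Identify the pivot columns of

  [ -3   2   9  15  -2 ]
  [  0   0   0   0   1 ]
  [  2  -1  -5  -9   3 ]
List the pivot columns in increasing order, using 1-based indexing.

r1 → -1/3·r1
  [ 1  -2/3  -3  -5  2/3 ]
  [ 0     0   0   0    1 ]
  [ 2    -1  -5  -9    3 ]
r3 → r3 − 2·r1
  [ 1  -2/3  -3  -5  2/3 ]
  [ 0     0   0   0    1 ]
  [ 0   1/3   1   1  5/3 ]
r2 <=> r3
  [ 1  -2/3  -3  -5  2/3 ]
  [ 0   1/3   1   1  5/3 ]
  [ 0     0   0   0    1 ]
r2 → 3·r2
  [ 1  -2/3  -3  -5  2/3 ]
  [ 0     1   3   3    5 ]
  [ 0     0   0   0    1 ]
r2 → r2 − 5·r3
  [ 1  -2/3  -3  -5  2/3 ]
  [ 0     1   3   3    0 ]
  [ 0     0   0   0    1 ]
r1 → r1 − 2/3·r3
  [ 1  -2/3  -3  -5  0 ]
  [ 0     1   3   3  0 ]
  [ 0     0   0   0  1 ]
r1 → r1 + 2/3·r2
  [ 1  0  -1  -3  0 ]
  [ 0  1   3   3  0 ]
  [ 0  0   0   0  1 ]
Pivot columns are the columns containing a leading 1.

1, 2, 5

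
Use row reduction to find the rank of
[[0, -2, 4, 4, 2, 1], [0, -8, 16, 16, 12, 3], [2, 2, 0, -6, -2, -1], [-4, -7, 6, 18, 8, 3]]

rank = 4

Swap R1 and R3.
Multiply R1 by 1/2.
Add 4 times R1 to R4.
Multiply R2 by -1/8.
Add 2 times R2 to R3.
Add 3 times R2 to R4.
Multiply R3 by -1.
Add 1/2 times R3 to R4.
Multiply R4 by -4.
Add 1/4 times R4 to R3.
Add 3/8 times R4 to R2.
Add 1/2 times R4 to R1.
Add 3/2 times R3 to R2.
Add R3 to R1.
Subtract R2 from R1.
The reduced form has 4 nonzero rows.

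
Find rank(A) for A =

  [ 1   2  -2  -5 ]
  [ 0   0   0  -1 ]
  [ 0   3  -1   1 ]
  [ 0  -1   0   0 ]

rank = 4

R2 <=> R3
  [ 1   2  -2  -5 ]
  [ 0   3  -1   1 ]
  [ 0   0   0  -1 ]
  [ 0  -1   0   0 ]
R2 -> 1/3·R2
  [ 1   2    -2   -5 ]
  [ 0   1  -1/3  1/3 ]
  [ 0   0     0   -1 ]
  [ 0  -1     0    0 ]
R4 -> R4 + R2
  [ 1  2    -2   -5 ]
  [ 0  1  -1/3  1/3 ]
  [ 0  0     0   -1 ]
  [ 0  0  -1/3  1/3 ]
R3 <=> R4
  [ 1  2    -2   -5 ]
  [ 0  1  -1/3  1/3 ]
  [ 0  0  -1/3  1/3 ]
  [ 0  0     0   -1 ]
R3 -> -3·R3
  [ 1  2    -2   -5 ]
  [ 0  1  -1/3  1/3 ]
  [ 0  0     1   -1 ]
  [ 0  0     0   -1 ]
R4 -> -1·R4
  [ 1  2    -2   -5 ]
  [ 0  1  -1/3  1/3 ]
  [ 0  0     1   -1 ]
  [ 0  0     0    1 ]
R3 -> R3 + R4
  [ 1  2    -2   -5 ]
  [ 0  1  -1/3  1/3 ]
  [ 0  0     1    0 ]
  [ 0  0     0    1 ]
R2 -> R2 − 1/3·R4
  [ 1  2    -2  -5 ]
  [ 0  1  -1/3   0 ]
  [ 0  0     1   0 ]
  [ 0  0     0   1 ]
R1 -> R1 + 5·R4
  [ 1  2    -2  0 ]
  [ 0  1  -1/3  0 ]
  [ 0  0     1  0 ]
  [ 0  0     0  1 ]
R2 -> R2 + 1/3·R3
  [ 1  2  -2  0 ]
  [ 0  1   0  0 ]
  [ 0  0   1  0 ]
  [ 0  0   0  1 ]
R1 -> R1 + 2·R3
  [ 1  2  0  0 ]
  [ 0  1  0  0 ]
  [ 0  0  1  0 ]
  [ 0  0  0  1 ]
R1 -> R1 − 2·R2
  [ 1  0  0  0 ]
  [ 0  1  0  0 ]
  [ 0  0  1  0 ]
  [ 0  0  0  1 ]
The reduced form has 4 nonzero rows.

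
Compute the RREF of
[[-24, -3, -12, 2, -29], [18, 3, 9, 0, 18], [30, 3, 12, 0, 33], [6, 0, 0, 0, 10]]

r1 ← -1/24·r1
  [  1  1/8  1/2  -1/12  29/24 ]
  [ 18    3    9      0     18 ]
  [ 30    3   12      0     33 ]
  [  6    0    0      0     10 ]
r2 ← r2 − 18·r1
  [  1  1/8  1/2  -1/12  29/24 ]
  [  0  3/4    0    3/2  -15/4 ]
  [ 30    3   12      0     33 ]
  [  6    0    0      0     10 ]
r3 ← r3 − 30·r1
  [ 1   1/8  1/2  -1/12  29/24 ]
  [ 0   3/4    0    3/2  -15/4 ]
  [ 0  -3/4   -3    5/2  -13/4 ]
  [ 6     0    0      0     10 ]
r4 ← r4 − 6·r1
  [ 1   1/8  1/2  -1/12  29/24 ]
  [ 0   3/4    0    3/2  -15/4 ]
  [ 0  -3/4   -3    5/2  -13/4 ]
  [ 0  -3/4   -3    1/2   11/4 ]
r2 ← 4/3·r2
  [ 1   1/8  1/2  -1/12  29/24 ]
  [ 0     1    0      2     -5 ]
  [ 0  -3/4   -3    5/2  -13/4 ]
  [ 0  -3/4   -3    1/2   11/4 ]
r3 ← r3 + 3/4·r2
  [ 1   1/8  1/2  -1/12  29/24 ]
  [ 0     1    0      2     -5 ]
  [ 0     0   -3      4     -7 ]
  [ 0  -3/4   -3    1/2   11/4 ]
r4 ← r4 + 3/4·r2
  [ 1  1/8  1/2  -1/12  29/24 ]
  [ 0    1    0      2     -5 ]
  [ 0    0   -3      4     -7 ]
  [ 0    0   -3      2     -1 ]
r3 ← -1/3·r3
  [ 1  1/8  1/2  -1/12  29/24 ]
  [ 0    1    0      2     -5 ]
  [ 0    0    1   -4/3    7/3 ]
  [ 0    0   -3      2     -1 ]
r4 ← r4 + 3·r3
  [ 1  1/8  1/2  -1/12  29/24 ]
  [ 0    1    0      2     -5 ]
  [ 0    0    1   -4/3    7/3 ]
  [ 0    0    0     -2      6 ]
r4 ← -1/2·r4
  [ 1  1/8  1/2  -1/12  29/24 ]
  [ 0    1    0      2     -5 ]
  [ 0    0    1   -4/3    7/3 ]
  [ 0    0    0      1     -3 ]
r3 ← r3 + 4/3·r4
  [ 1  1/8  1/2  -1/12  29/24 ]
  [ 0    1    0      2     -5 ]
  [ 0    0    1      0   -5/3 ]
  [ 0    0    0      1     -3 ]
r2 ← r2 − 2·r4
  [ 1  1/8  1/2  -1/12  29/24 ]
  [ 0    1    0      0      1 ]
  [ 0    0    1      0   -5/3 ]
  [ 0    0    0      1     -3 ]
r1 ← r1 + 1/12·r4
  [ 1  1/8  1/2  0  23/24 ]
  [ 0    1    0  0      1 ]
  [ 0    0    1  0   -5/3 ]
  [ 0    0    0  1     -3 ]
r1 ← r1 − 1/2·r3
  [ 1  1/8  0  0  43/24 ]
  [ 0    1  0  0      1 ]
  [ 0    0  1  0   -5/3 ]
  [ 0    0  0  1     -3 ]
r1 ← r1 − 1/8·r2
  [ 1  0  0  0   5/3 ]
  [ 0  1  0  0     1 ]
  [ 0  0  1  0  -5/3 ]
  [ 0  0  0  1    -3 ]

[[1, 0, 0, 0, 5/3], [0, 1, 0, 0, 1], [0, 0, 1, 0, -5/3], [0, 0, 0, 1, -3]]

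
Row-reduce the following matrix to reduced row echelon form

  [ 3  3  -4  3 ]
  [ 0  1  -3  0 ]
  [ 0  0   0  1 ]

R1 := 1/3·R1
R1 := R1 − R3
R1 := R1 − R2

[[1, 0, 5/3, 0], [0, 1, -3, 0], [0, 0, 0, 1]]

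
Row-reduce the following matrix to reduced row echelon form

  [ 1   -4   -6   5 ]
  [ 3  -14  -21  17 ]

[[1, 0, 0, 1], [0, 1, 3/2, -1]]

ρ2 -> ρ2 − 3·ρ1
  [ 1  -4  -6  5 ]
  [ 0  -2  -3  2 ]
ρ2 -> -1/2·ρ2
  [ 1  -4   -6   5 ]
  [ 0   1  3/2  -1 ]
ρ1 -> ρ1 + 4·ρ2
  [ 1  0    0   1 ]
  [ 0  1  3/2  -1 ]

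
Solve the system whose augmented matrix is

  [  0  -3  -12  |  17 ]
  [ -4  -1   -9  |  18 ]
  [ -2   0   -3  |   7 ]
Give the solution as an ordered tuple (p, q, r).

(-1, 1, -5/3)

Swap r1 and r2.
Multiply r1 by -1/4.
Add 2 times r1 to r3.
Multiply r2 by -1/3.
Subtract 1/2 times r2 from r3.
Multiply r3 by -2.
Subtract 4 times r3 from r2.
Subtract 9/4 times r3 from r1.
Subtract 1/4 times r2 from r1.
Reading off the last column: p = -1, q = 1, r = -5/3.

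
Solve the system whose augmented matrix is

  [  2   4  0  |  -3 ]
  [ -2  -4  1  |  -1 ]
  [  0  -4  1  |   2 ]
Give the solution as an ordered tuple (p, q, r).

(3/2, -3/2, -4)

R1 := 1/2·R1
R2 := R2 + 2·R1
R2 ↔ R3
R2 := -1/4·R2
R2 := R2 + 1/4·R3
R1 := R1 − 2·R2
Reading off the last column: p = 3/2, q = -3/2, r = -4.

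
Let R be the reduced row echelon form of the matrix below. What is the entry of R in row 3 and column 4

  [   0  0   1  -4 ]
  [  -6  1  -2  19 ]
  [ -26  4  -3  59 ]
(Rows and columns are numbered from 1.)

Swap R1 and R2.
  [  -6  1  -2  19 ]
  [   0  0   1  -4 ]
  [ -26  4  -3  59 ]
Multiply R1 by -1/6.
  [   1  -1/6  1/3  -19/6 ]
  [   0     0    1     -4 ]
  [ -26     4   -3     59 ]
Add 26 times R1 to R3.
  [ 1  -1/6   1/3  -19/6 ]
  [ 0     0     1     -4 ]
  [ 0  -1/3  17/3  -70/3 ]
Swap R2 and R3.
  [ 1  -1/6   1/3  -19/6 ]
  [ 0  -1/3  17/3  -70/3 ]
  [ 0     0     1     -4 ]
Multiply R2 by -3.
  [ 1  -1/6  1/3  -19/6 ]
  [ 0     1  -17     70 ]
  [ 0     0    1     -4 ]
Add 17 times R3 to R2.
  [ 1  -1/6  1/3  -19/6 ]
  [ 0     1    0      2 ]
  [ 0     0    1     -4 ]
Subtract 1/3 times R3 from R1.
  [ 1  -1/6  0  -11/6 ]
  [ 0     1  0      2 ]
  [ 0     0  1     -4 ]
Add 1/6 times R2 to R1.
  [ 1  0  0  -3/2 ]
  [ 0  1  0     2 ]
  [ 0  0  1    -4 ]

-4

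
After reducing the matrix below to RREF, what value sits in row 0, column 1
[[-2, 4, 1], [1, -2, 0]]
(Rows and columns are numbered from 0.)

-2

ρ1 ← -1/2·ρ1
  [ 1  -2  -1/2 ]
  [ 1  -2     0 ]
ρ2 ← ρ2 − ρ1
  [ 1  -2  -1/2 ]
  [ 0   0   1/2 ]
ρ2 ← 2·ρ2
  [ 1  -2  -1/2 ]
  [ 0   0     1 ]
ρ1 ← ρ1 + 1/2·ρ2
  [ 1  -2  0 ]
  [ 0   0  1 ]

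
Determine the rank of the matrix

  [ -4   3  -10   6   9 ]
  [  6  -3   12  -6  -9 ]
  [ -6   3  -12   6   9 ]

r1 -> -1/4·r1
  [  1  -3/4  5/2  -3/2  -9/4 ]
  [  6    -3   12    -6    -9 ]
  [ -6     3  -12     6     9 ]
r2 -> r2 − 6·r1
  [  1  -3/4  5/2  -3/2  -9/4 ]
  [  0   3/2   -3     3   9/2 ]
  [ -6     3  -12     6     9 ]
r3 -> r3 + 6·r1
  [ 1  -3/4  5/2  -3/2  -9/4 ]
  [ 0   3/2   -3     3   9/2 ]
  [ 0  -3/2    3    -3  -9/2 ]
r2 -> 2/3·r2
  [ 1  -3/4  5/2  -3/2  -9/4 ]
  [ 0     1   -2     2     3 ]
  [ 0  -3/2    3    -3  -9/2 ]
r3 -> r3 + 3/2·r2
  [ 1  -3/4  5/2  -3/2  -9/4 ]
  [ 0     1   -2     2     3 ]
  [ 0     0    0     0     0 ]
r1 -> r1 + 3/4·r2
  [ 1  0   1  0  0 ]
  [ 0  1  -2  2  3 ]
  [ 0  0   0  0  0 ]
The reduced form has 2 nonzero rows.

rank = 2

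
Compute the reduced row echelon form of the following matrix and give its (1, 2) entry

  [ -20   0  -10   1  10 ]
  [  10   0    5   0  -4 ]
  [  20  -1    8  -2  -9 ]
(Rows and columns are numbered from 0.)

R1 -> -1/20·R1
  [  1   0  1/2  -1/20  -1/2 ]
  [ 10   0    5      0    -4 ]
  [ 20  -1    8     -2    -9 ]
R2 -> R2 − 10·R1
  [  1   0  1/2  -1/20  -1/2 ]
  [  0   0    0    1/2     1 ]
  [ 20  -1    8     -2    -9 ]
R3 -> R3 − 20·R1
  [ 1   0  1/2  -1/20  -1/2 ]
  [ 0   0    0    1/2     1 ]
  [ 0  -1   -2     -1     1 ]
R2 <-> R3
  [ 1   0  1/2  -1/20  -1/2 ]
  [ 0  -1   -2     -1     1 ]
  [ 0   0    0    1/2     1 ]
R2 -> -1·R2
  [ 1  0  1/2  -1/20  -1/2 ]
  [ 0  1    2      1    -1 ]
  [ 0  0    0    1/2     1 ]
R3 -> 2·R3
  [ 1  0  1/2  -1/20  -1/2 ]
  [ 0  1    2      1    -1 ]
  [ 0  0    0      1     2 ]
R2 -> R2 − R3
  [ 1  0  1/2  -1/20  -1/2 ]
  [ 0  1    2      0    -3 ]
  [ 0  0    0      1     2 ]
R1 -> R1 + 1/20·R3
  [ 1  0  1/2  0  -2/5 ]
  [ 0  1    2  0    -3 ]
  [ 0  0    0  1     2 ]

2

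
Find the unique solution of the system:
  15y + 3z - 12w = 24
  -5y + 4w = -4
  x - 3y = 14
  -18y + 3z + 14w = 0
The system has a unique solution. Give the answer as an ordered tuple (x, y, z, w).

Form the augmented matrix and row-reduce:
  [ 0   15  3  -12  |  24 ]
  [ 0   -5  0    4  |  -4 ]
  [ 1   -3  0    0  |  14 ]
  [ 0  -18  3   14  |   0 ]
ρ1 <-> ρ3
  [ 1   -3  0    0  |  14 ]
  [ 0   -5  0    4  |  -4 ]
  [ 0   15  3  -12  |  24 ]
  [ 0  -18  3   14  |   0 ]
ρ2 ← -1/5·ρ2
  [ 1   -3  0     0  |   14 ]
  [ 0    1  0  -4/5  |  4/5 ]
  [ 0   15  3   -12  |   24 ]
  [ 0  -18  3    14  |    0 ]
ρ3 ← ρ3 − 15·ρ2
  [ 1   -3  0     0  |   14 ]
  [ 0    1  0  -4/5  |  4/5 ]
  [ 0    0  3     0  |   12 ]
  [ 0  -18  3    14  |    0 ]
ρ4 ← ρ4 + 18·ρ2
  [ 1  -3  0     0  |    14 ]
  [ 0   1  0  -4/5  |   4/5 ]
  [ 0   0  3     0  |    12 ]
  [ 0   0  3  -2/5  |  72/5 ]
ρ3 ← 1/3·ρ3
  [ 1  -3  0     0  |    14 ]
  [ 0   1  0  -4/5  |   4/5 ]
  [ 0   0  1     0  |     4 ]
  [ 0   0  3  -2/5  |  72/5 ]
ρ4 ← ρ4 − 3·ρ3
  [ 1  -3  0     0  |    14 ]
  [ 0   1  0  -4/5  |   4/5 ]
  [ 0   0  1     0  |     4 ]
  [ 0   0  0  -2/5  |  12/5 ]
ρ4 ← -5/2·ρ4
  [ 1  -3  0     0  |   14 ]
  [ 0   1  0  -4/5  |  4/5 ]
  [ 0   0  1     0  |    4 ]
  [ 0   0  0     1  |   -6 ]
ρ2 ← ρ2 + 4/5·ρ4
  [ 1  -3  0  0  |  14 ]
  [ 0   1  0  0  |  -4 ]
  [ 0   0  1  0  |   4 ]
  [ 0   0  0  1  |  -6 ]
ρ1 ← ρ1 + 3·ρ2
  [ 1  0  0  0  |   2 ]
  [ 0  1  0  0  |  -4 ]
  [ 0  0  1  0  |   4 ]
  [ 0  0  0  1  |  -6 ]
Reading off the last column: x = 2, y = -4, z = 4, w = -6.

(2, -4, 4, -6)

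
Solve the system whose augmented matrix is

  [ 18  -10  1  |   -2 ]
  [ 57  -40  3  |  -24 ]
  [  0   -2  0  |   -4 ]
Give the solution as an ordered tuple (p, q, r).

r1 ← 1/18·r1
  [  1  -5/9  1/18  |  -1/9 ]
  [ 57   -40     3  |   -24 ]
  [  0    -2     0  |    -4 ]
r2 ← r2 − 57·r1
  [ 1   -5/9  1/18  |   -1/9 ]
  [ 0  -25/3  -1/6  |  -53/3 ]
  [ 0     -2     0  |     -4 ]
r2 ← -3/25·r2
  [ 1  -5/9  1/18  |   -1/9 ]
  [ 0     1  1/50  |  53/25 ]
  [ 0    -2     0  |     -4 ]
r3 ← r3 + 2·r2
  [ 1  -5/9  1/18  |   -1/9 ]
  [ 0     1  1/50  |  53/25 ]
  [ 0     0  1/25  |   6/25 ]
r3 ← 25·r3
  [ 1  -5/9  1/18  |   -1/9 ]
  [ 0     1  1/50  |  53/25 ]
  [ 0     0     1  |      6 ]
r2 ← r2 − 1/50·r3
  [ 1  -5/9  1/18  |  -1/9 ]
  [ 0     1     0  |     2 ]
  [ 0     0     1  |     6 ]
r1 ← r1 − 1/18·r3
  [ 1  -5/9  0  |  -4/9 ]
  [ 0     1  0  |     2 ]
  [ 0     0  1  |     6 ]
r1 ← r1 + 5/9·r2
  [ 1  0  0  |  2/3 ]
  [ 0  1  0  |    2 ]
  [ 0  0  1  |    6 ]
Reading off the last column: p = 2/3, q = 2, r = 6.

(2/3, 2, 6)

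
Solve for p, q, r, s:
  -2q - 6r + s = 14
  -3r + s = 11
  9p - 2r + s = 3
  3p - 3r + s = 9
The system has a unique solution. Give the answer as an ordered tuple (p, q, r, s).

(-2/3, 3/2, -2, 5)

Form the augmented matrix and row-reduce:
  [ 0  -2  -6  1  |  14 ]
  [ 0   0  -3  1  |  11 ]
  [ 9   0  -2  1  |   3 ]
  [ 3   0  -3  1  |   9 ]
R1 <-> R3
  [ 9   0  -2  1  |   3 ]
  [ 0   0  -3  1  |  11 ]
  [ 0  -2  -6  1  |  14 ]
  [ 3   0  -3  1  |   9 ]
R1 ← 1/9·R1
  [ 1   0  -2/9  1/9  |  1/3 ]
  [ 0   0    -3    1  |   11 ]
  [ 0  -2    -6    1  |   14 ]
  [ 3   0    -3    1  |    9 ]
R4 ← R4 − 3·R1
  [ 1   0  -2/9  1/9  |  1/3 ]
  [ 0   0    -3    1  |   11 ]
  [ 0  -2    -6    1  |   14 ]
  [ 0   0  -7/3  2/3  |    8 ]
R2 <-> R3
  [ 1   0  -2/9  1/9  |  1/3 ]
  [ 0  -2    -6    1  |   14 ]
  [ 0   0    -3    1  |   11 ]
  [ 0   0  -7/3  2/3  |    8 ]
R2 ← -1/2·R2
  [ 1  0  -2/9   1/9  |  1/3 ]
  [ 0  1     3  -1/2  |   -7 ]
  [ 0  0    -3     1  |   11 ]
  [ 0  0  -7/3   2/3  |    8 ]
R3 ← -1/3·R3
  [ 1  0  -2/9   1/9  |    1/3 ]
  [ 0  1     3  -1/2  |     -7 ]
  [ 0  0     1  -1/3  |  -11/3 ]
  [ 0  0  -7/3   2/3  |      8 ]
R4 ← R4 + 7/3·R3
  [ 1  0  -2/9   1/9  |    1/3 ]
  [ 0  1     3  -1/2  |     -7 ]
  [ 0  0     1  -1/3  |  -11/3 ]
  [ 0  0     0  -1/9  |   -5/9 ]
R4 ← -9·R4
  [ 1  0  -2/9   1/9  |    1/3 ]
  [ 0  1     3  -1/2  |     -7 ]
  [ 0  0     1  -1/3  |  -11/3 ]
  [ 0  0     0     1  |      5 ]
R3 ← R3 + 1/3·R4
  [ 1  0  -2/9   1/9  |  1/3 ]
  [ 0  1     3  -1/2  |   -7 ]
  [ 0  0     1     0  |   -2 ]
  [ 0  0     0     1  |    5 ]
R2 ← R2 + 1/2·R4
  [ 1  0  -2/9  1/9  |   1/3 ]
  [ 0  1     3    0  |  -9/2 ]
  [ 0  0     1    0  |    -2 ]
  [ 0  0     0    1  |     5 ]
R1 ← R1 − 1/9·R4
  [ 1  0  -2/9  0  |  -2/9 ]
  [ 0  1     3  0  |  -9/2 ]
  [ 0  0     1  0  |    -2 ]
  [ 0  0     0  1  |     5 ]
R2 ← R2 − 3·R3
  [ 1  0  -2/9  0  |  -2/9 ]
  [ 0  1     0  0  |   3/2 ]
  [ 0  0     1  0  |    -2 ]
  [ 0  0     0  1  |     5 ]
R1 ← R1 + 2/9·R3
  [ 1  0  0  0  |  -2/3 ]
  [ 0  1  0  0  |   3/2 ]
  [ 0  0  1  0  |    -2 ]
  [ 0  0  0  1  |     5 ]
Reading off the last column: p = -2/3, q = 3/2, r = -2, s = 5.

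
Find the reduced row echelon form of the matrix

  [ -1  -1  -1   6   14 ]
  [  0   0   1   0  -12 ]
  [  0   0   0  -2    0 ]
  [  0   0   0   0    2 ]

[[1, 1, 0, 0, 0], [0, 0, 1, 0, 0], [0, 0, 0, 1, 0], [0, 0, 0, 0, 1]]

Multiply R1 by -1.
  [ 1  1  1  -6  -14 ]
  [ 0  0  1   0  -12 ]
  [ 0  0  0  -2    0 ]
  [ 0  0  0   0    2 ]
Multiply R3 by -1/2.
  [ 1  1  1  -6  -14 ]
  [ 0  0  1   0  -12 ]
  [ 0  0  0   1    0 ]
  [ 0  0  0   0    2 ]
Multiply R4 by 1/2.
  [ 1  1  1  -6  -14 ]
  [ 0  0  1   0  -12 ]
  [ 0  0  0   1    0 ]
  [ 0  0  0   0    1 ]
Add 12 times R4 to R2.
  [ 1  1  1  -6  -14 ]
  [ 0  0  1   0    0 ]
  [ 0  0  0   1    0 ]
  [ 0  0  0   0    1 ]
Add 14 times R4 to R1.
  [ 1  1  1  -6  0 ]
  [ 0  0  1   0  0 ]
  [ 0  0  0   1  0 ]
  [ 0  0  0   0  1 ]
Add 6 times R3 to R1.
  [ 1  1  1  0  0 ]
  [ 0  0  1  0  0 ]
  [ 0  0  0  1  0 ]
  [ 0  0  0  0  1 ]
Subtract R2 from R1.
  [ 1  1  0  0  0 ]
  [ 0  0  1  0  0 ]
  [ 0  0  0  1  0 ]
  [ 0  0  0  0  1 ]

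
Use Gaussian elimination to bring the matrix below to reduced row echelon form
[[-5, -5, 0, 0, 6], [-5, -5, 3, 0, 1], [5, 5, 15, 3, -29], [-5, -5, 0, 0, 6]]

r1 -> -1/5·r1
  [  1   1   0  0  -6/5 ]
  [ -5  -5   3  0     1 ]
  [  5   5  15  3   -29 ]
  [ -5  -5   0  0     6 ]
r2 -> r2 + 5·r1
  [  1   1   0  0  -6/5 ]
  [  0   0   3  0    -5 ]
  [  5   5  15  3   -29 ]
  [ -5  -5   0  0     6 ]
r3 -> r3 − 5·r1
  [  1   1   0  0  -6/5 ]
  [  0   0   3  0    -5 ]
  [  0   0  15  3   -23 ]
  [ -5  -5   0  0     6 ]
r4 -> r4 + 5·r1
  [ 1  1   0  0  -6/5 ]
  [ 0  0   3  0    -5 ]
  [ 0  0  15  3   -23 ]
  [ 0  0   0  0     0 ]
r2 -> 1/3·r2
  [ 1  1   0  0  -6/5 ]
  [ 0  0   1  0  -5/3 ]
  [ 0  0  15  3   -23 ]
  [ 0  0   0  0     0 ]
r3 -> r3 − 15·r2
  [ 1  1  0  0  -6/5 ]
  [ 0  0  1  0  -5/3 ]
  [ 0  0  0  3     2 ]
  [ 0  0  0  0     0 ]
r3 -> 1/3·r3
  [ 1  1  0  0  -6/5 ]
  [ 0  0  1  0  -5/3 ]
  [ 0  0  0  1   2/3 ]
  [ 0  0  0  0     0 ]

[[1, 1, 0, 0, -6/5], [0, 0, 1, 0, -5/3], [0, 0, 0, 1, 2/3], [0, 0, 0, 0, 0]]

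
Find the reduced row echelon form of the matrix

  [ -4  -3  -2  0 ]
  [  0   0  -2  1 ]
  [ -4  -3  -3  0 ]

[[1, 3/4, 0, 0], [0, 0, 1, 0], [0, 0, 0, 1]]

Multiply R1 by -1/4.
Add 4 times R1 to R3.
Multiply R2 by -1/2.
Add R2 to R3.
Multiply R3 by -2.
Add 1/2 times R3 to R2.
Subtract 1/2 times R2 from R1.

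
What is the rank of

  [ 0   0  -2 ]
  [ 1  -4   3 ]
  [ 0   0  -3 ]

Swap R1 and R2.
  [ 1  -4   3 ]
  [ 0   0  -2 ]
  [ 0   0  -3 ]
Multiply R2 by -1/2.
  [ 1  -4   3 ]
  [ 0   0   1 ]
  [ 0   0  -3 ]
Add 3 times R2 to R3.
  [ 1  -4  3 ]
  [ 0   0  1 ]
  [ 0   0  0 ]
Subtract 3 times R2 from R1.
  [ 1  -4  0 ]
  [ 0   0  1 ]
  [ 0   0  0 ]
The reduced form has 2 nonzero rows.

rank = 2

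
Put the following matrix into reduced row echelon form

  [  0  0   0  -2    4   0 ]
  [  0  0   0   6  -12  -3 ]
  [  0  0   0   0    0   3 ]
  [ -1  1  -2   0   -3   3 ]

[[1, -1, 2, 0, 3, 0], [0, 0, 0, 1, -2, 0], [0, 0, 0, 0, 0, 1], [0, 0, 0, 0, 0, 0]]

R1 ↔ R4
  [ -1  1  -2   0   -3   3 ]
  [  0  0   0   6  -12  -3 ]
  [  0  0   0   0    0   3 ]
  [  0  0   0  -2    4   0 ]
R1 ← -1·R1
  [ 1  -1  2   0    3  -3 ]
  [ 0   0  0   6  -12  -3 ]
  [ 0   0  0   0    0   3 ]
  [ 0   0  0  -2    4   0 ]
R2 ← 1/6·R2
  [ 1  -1  2   0   3    -3 ]
  [ 0   0  0   1  -2  -1/2 ]
  [ 0   0  0   0   0     3 ]
  [ 0   0  0  -2   4     0 ]
R4 ← R4 + 2·R2
  [ 1  -1  2  0   3    -3 ]
  [ 0   0  0  1  -2  -1/2 ]
  [ 0   0  0  0   0     3 ]
  [ 0   0  0  0   0    -1 ]
R3 ← 1/3·R3
  [ 1  -1  2  0   3    -3 ]
  [ 0   0  0  1  -2  -1/2 ]
  [ 0   0  0  0   0     1 ]
  [ 0   0  0  0   0    -1 ]
R4 ← R4 + R3
  [ 1  -1  2  0   3    -3 ]
  [ 0   0  0  1  -2  -1/2 ]
  [ 0   0  0  0   0     1 ]
  [ 0   0  0  0   0     0 ]
R2 ← R2 + 1/2·R3
  [ 1  -1  2  0   3  -3 ]
  [ 0   0  0  1  -2   0 ]
  [ 0   0  0  0   0   1 ]
  [ 0   0  0  0   0   0 ]
R1 ← R1 + 3·R3
  [ 1  -1  2  0   3  0 ]
  [ 0   0  0  1  -2  0 ]
  [ 0   0  0  0   0  1 ]
  [ 0   0  0  0   0  0 ]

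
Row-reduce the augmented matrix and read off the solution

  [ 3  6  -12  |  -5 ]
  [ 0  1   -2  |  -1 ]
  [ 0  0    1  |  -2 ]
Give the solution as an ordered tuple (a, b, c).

Multiply R1 by 1/3.
  [ 1  2  -4  |  -5/3 ]
  [ 0  1  -2  |    -1 ]
  [ 0  0   1  |    -2 ]
Add 2 times R3 to R2.
  [ 1  2  -4  |  -5/3 ]
  [ 0  1   0  |    -5 ]
  [ 0  0   1  |    -2 ]
Add 4 times R3 to R1.
  [ 1  2  0  |  -29/3 ]
  [ 0  1  0  |     -5 ]
  [ 0  0  1  |     -2 ]
Subtract 2 times R2 from R1.
  [ 1  0  0  |  1/3 ]
  [ 0  1  0  |   -5 ]
  [ 0  0  1  |   -2 ]
Reading off the last column: a = 1/3, b = -5, c = -2.

(1/3, -5, -2)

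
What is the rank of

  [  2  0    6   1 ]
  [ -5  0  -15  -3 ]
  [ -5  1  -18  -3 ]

Multiply R1 by 1/2.
  [  1  0    3  1/2 ]
  [ -5  0  -15   -3 ]
  [ -5  1  -18   -3 ]
Add 5 times R1 to R2.
  [  1  0    3   1/2 ]
  [  0  0    0  -1/2 ]
  [ -5  1  -18    -3 ]
Add 5 times R1 to R3.
  [ 1  0   3   1/2 ]
  [ 0  0   0  -1/2 ]
  [ 0  1  -3  -1/2 ]
Swap R2 and R3.
  [ 1  0   3   1/2 ]
  [ 0  1  -3  -1/2 ]
  [ 0  0   0  -1/2 ]
Multiply R3 by -2.
  [ 1  0   3   1/2 ]
  [ 0  1  -3  -1/2 ]
  [ 0  0   0     1 ]
Add 1/2 times R3 to R2.
  [ 1  0   3  1/2 ]
  [ 0  1  -3    0 ]
  [ 0  0   0    1 ]
Subtract 1/2 times R3 from R1.
  [ 1  0   3  0 ]
  [ 0  1  -3  0 ]
  [ 0  0   0  1 ]
The reduced form has 3 nonzero rows.

rank = 3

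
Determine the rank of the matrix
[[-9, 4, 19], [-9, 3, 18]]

rank = 2

r1 -> -1/9·r1
r2 -> r2 + 9·r1
r2 -> -1·r2
r1 -> r1 + 4/9·r2
The reduced form has 2 nonzero rows.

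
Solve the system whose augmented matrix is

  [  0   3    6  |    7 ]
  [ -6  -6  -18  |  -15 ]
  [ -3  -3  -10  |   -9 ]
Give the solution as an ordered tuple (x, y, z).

ρ1 <-> ρ2
  [ -6  -6  -18  |  -15 ]
  [  0   3    6  |    7 ]
  [ -3  -3  -10  |   -9 ]
ρ1 ← -1/6·ρ1
  [  1   1    3  |  5/2 ]
  [  0   3    6  |    7 ]
  [ -3  -3  -10  |   -9 ]
ρ3 ← ρ3 + 3·ρ1
  [ 1  1   3  |   5/2 ]
  [ 0  3   6  |     7 ]
  [ 0  0  -1  |  -3/2 ]
ρ2 ← 1/3·ρ2
  [ 1  1   3  |   5/2 ]
  [ 0  1   2  |   7/3 ]
  [ 0  0  -1  |  -3/2 ]
ρ3 ← -1·ρ3
  [ 1  1  3  |  5/2 ]
  [ 0  1  2  |  7/3 ]
  [ 0  0  1  |  3/2 ]
ρ2 ← ρ2 − 2·ρ3
  [ 1  1  3  |   5/2 ]
  [ 0  1  0  |  -2/3 ]
  [ 0  0  1  |   3/2 ]
ρ1 ← ρ1 − 3·ρ3
  [ 1  1  0  |    -2 ]
  [ 0  1  0  |  -2/3 ]
  [ 0  0  1  |   3/2 ]
ρ1 ← ρ1 − ρ2
  [ 1  0  0  |  -4/3 ]
  [ 0  1  0  |  -2/3 ]
  [ 0  0  1  |   3/2 ]
Reading off the last column: x = -4/3, y = -2/3, z = 3/2.

(-4/3, -2/3, 3/2)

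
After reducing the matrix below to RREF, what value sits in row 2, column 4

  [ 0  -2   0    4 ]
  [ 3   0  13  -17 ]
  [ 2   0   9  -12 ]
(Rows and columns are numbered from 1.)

R1 <-> R2
  [ 3   0  13  -17 ]
  [ 0  -2   0    4 ]
  [ 2   0   9  -12 ]
R1 := 1/3·R1
  [ 1   0  13/3  -17/3 ]
  [ 0  -2     0      4 ]
  [ 2   0     9    -12 ]
R3 := R3 − 2·R1
  [ 1   0  13/3  -17/3 ]
  [ 0  -2     0      4 ]
  [ 0   0   1/3   -2/3 ]
R2 := -1/2·R2
  [ 1  0  13/3  -17/3 ]
  [ 0  1     0     -2 ]
  [ 0  0   1/3   -2/3 ]
R3 := 3·R3
  [ 1  0  13/3  -17/3 ]
  [ 0  1     0     -2 ]
  [ 0  0     1     -2 ]
R1 := R1 − 13/3·R3
  [ 1  0  0   3 ]
  [ 0  1  0  -2 ]
  [ 0  0  1  -2 ]

-2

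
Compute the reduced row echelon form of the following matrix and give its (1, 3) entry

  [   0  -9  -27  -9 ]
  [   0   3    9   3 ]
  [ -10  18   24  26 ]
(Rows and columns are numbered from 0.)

1

r1 ↔ r3
  [ -10  18   24  26 ]
  [   0   3    9   3 ]
  [   0  -9  -27  -9 ]
r1 := -1/10·r1
  [ 1  -9/5  -12/5  -13/5 ]
  [ 0     3      9      3 ]
  [ 0    -9    -27     -9 ]
r2 := 1/3·r2
  [ 1  -9/5  -12/5  -13/5 ]
  [ 0     1      3      1 ]
  [ 0    -9    -27     -9 ]
r3 := r3 + 9·r2
  [ 1  -9/5  -12/5  -13/5 ]
  [ 0     1      3      1 ]
  [ 0     0      0      0 ]
r1 := r1 + 9/5·r2
  [ 1  0  3  -4/5 ]
  [ 0  1  3     1 ]
  [ 0  0  0     0 ]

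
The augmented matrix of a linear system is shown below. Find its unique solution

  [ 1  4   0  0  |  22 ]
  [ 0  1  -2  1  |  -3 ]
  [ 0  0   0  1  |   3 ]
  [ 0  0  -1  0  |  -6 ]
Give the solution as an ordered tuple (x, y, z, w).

(-2, 6, 6, 3)

R3 ↔ R4
  [ 1  4   0  0  |  22 ]
  [ 0  1  -2  1  |  -3 ]
  [ 0  0  -1  0  |  -6 ]
  [ 0  0   0  1  |   3 ]
R3 := -1·R3
  [ 1  4   0  0  |  22 ]
  [ 0  1  -2  1  |  -3 ]
  [ 0  0   1  0  |   6 ]
  [ 0  0   0  1  |   3 ]
R2 := R2 − R4
  [ 1  4   0  0  |  22 ]
  [ 0  1  -2  0  |  -6 ]
  [ 0  0   1  0  |   6 ]
  [ 0  0   0  1  |   3 ]
R2 := R2 + 2·R3
  [ 1  4  0  0  |  22 ]
  [ 0  1  0  0  |   6 ]
  [ 0  0  1  0  |   6 ]
  [ 0  0  0  1  |   3 ]
R1 := R1 − 4·R2
  [ 1  0  0  0  |  -2 ]
  [ 0  1  0  0  |   6 ]
  [ 0  0  1  0  |   6 ]
  [ 0  0  0  1  |   3 ]
Reading off the last column: x = -2, y = 6, z = 6, w = 3.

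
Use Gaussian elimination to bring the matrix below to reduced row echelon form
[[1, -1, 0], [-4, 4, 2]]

R2 ← R2 + 4·R1
  [ 1  -1  0 ]
  [ 0   0  2 ]
R2 ← 1/2·R2
  [ 1  -1  0 ]
  [ 0   0  1 ]

[[1, -1, 0], [0, 0, 1]]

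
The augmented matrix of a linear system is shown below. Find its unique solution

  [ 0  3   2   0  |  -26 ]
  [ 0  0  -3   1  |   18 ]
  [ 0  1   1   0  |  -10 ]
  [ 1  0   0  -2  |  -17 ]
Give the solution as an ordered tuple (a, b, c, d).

(-5, -6, -4, 6)

ρ1 <=> ρ4
  [ 1  0   0  -2  |  -17 ]
  [ 0  0  -3   1  |   18 ]
  [ 0  1   1   0  |  -10 ]
  [ 0  3   2   0  |  -26 ]
ρ2 <=> ρ3
  [ 1  0   0  -2  |  -17 ]
  [ 0  1   1   0  |  -10 ]
  [ 0  0  -3   1  |   18 ]
  [ 0  3   2   0  |  -26 ]
ρ4 -> ρ4 − 3·ρ2
  [ 1  0   0  -2  |  -17 ]
  [ 0  1   1   0  |  -10 ]
  [ 0  0  -3   1  |   18 ]
  [ 0  0  -1   0  |    4 ]
ρ3 -> -1/3·ρ3
  [ 1  0   0    -2  |  -17 ]
  [ 0  1   1     0  |  -10 ]
  [ 0  0   1  -1/3  |   -6 ]
  [ 0  0  -1     0  |    4 ]
ρ4 -> ρ4 + ρ3
  [ 1  0  0    -2  |  -17 ]
  [ 0  1  1     0  |  -10 ]
  [ 0  0  1  -1/3  |   -6 ]
  [ 0  0  0  -1/3  |   -2 ]
ρ4 -> -3·ρ4
  [ 1  0  0    -2  |  -17 ]
  [ 0  1  1     0  |  -10 ]
  [ 0  0  1  -1/3  |   -6 ]
  [ 0  0  0     1  |    6 ]
ρ3 -> ρ3 + 1/3·ρ4
  [ 1  0  0  -2  |  -17 ]
  [ 0  1  1   0  |  -10 ]
  [ 0  0  1   0  |   -4 ]
  [ 0  0  0   1  |    6 ]
ρ1 -> ρ1 + 2·ρ4
  [ 1  0  0  0  |   -5 ]
  [ 0  1  1  0  |  -10 ]
  [ 0  0  1  0  |   -4 ]
  [ 0  0  0  1  |    6 ]
ρ2 -> ρ2 − ρ3
  [ 1  0  0  0  |  -5 ]
  [ 0  1  0  0  |  -6 ]
  [ 0  0  1  0  |  -4 ]
  [ 0  0  0  1  |   6 ]
Reading off the last column: a = -5, b = -6, c = -4, d = 6.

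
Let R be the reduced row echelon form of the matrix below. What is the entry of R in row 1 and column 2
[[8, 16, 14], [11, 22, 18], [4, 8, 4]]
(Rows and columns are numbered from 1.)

2

ρ1 := 1/8·ρ1
ρ2 := ρ2 − 11·ρ1
ρ3 := ρ3 − 4·ρ1
ρ2 := -4/5·ρ2
ρ3 := ρ3 + 3·ρ2
ρ1 := ρ1 − 7/4·ρ2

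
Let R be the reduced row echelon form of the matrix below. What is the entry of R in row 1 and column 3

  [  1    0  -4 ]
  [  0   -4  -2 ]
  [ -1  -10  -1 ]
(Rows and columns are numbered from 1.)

-4

R3 ← R3 + R1
  [ 1    0  -4 ]
  [ 0   -4  -2 ]
  [ 0  -10  -5 ]
R2 ← -1/4·R2
  [ 1    0   -4 ]
  [ 0    1  1/2 ]
  [ 0  -10   -5 ]
R3 ← R3 + 10·R2
  [ 1  0   -4 ]
  [ 0  1  1/2 ]
  [ 0  0    0 ]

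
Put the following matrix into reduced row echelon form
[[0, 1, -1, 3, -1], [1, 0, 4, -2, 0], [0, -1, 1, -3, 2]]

[[1, 0, 4, -2, 0], [0, 1, -1, 3, 0], [0, 0, 0, 0, 1]]

R1 <-> R2
R3 ← R3 + R2
R2 ← R2 + R3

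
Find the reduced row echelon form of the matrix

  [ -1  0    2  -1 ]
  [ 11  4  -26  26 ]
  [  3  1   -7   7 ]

ρ1 ← -1·ρ1
ρ2 ← ρ2 − 11·ρ1
ρ3 ← ρ3 − 3·ρ1
ρ2 ← 1/4·ρ2
ρ3 ← ρ3 − ρ2
ρ3 ← 4·ρ3
ρ2 ← ρ2 − 15/4·ρ3
ρ1 ← ρ1 − ρ3

[[1, 0, -2, 0], [0, 1, -1, 0], [0, 0, 0, 1]]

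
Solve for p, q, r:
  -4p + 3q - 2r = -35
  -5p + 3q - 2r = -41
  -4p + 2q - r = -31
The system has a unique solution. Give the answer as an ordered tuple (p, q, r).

Form the augmented matrix and row-reduce:
  [ -4  3  -2  |  -35 ]
  [ -5  3  -2  |  -41 ]
  [ -4  2  -1  |  -31 ]
R1 → -1/4·R1
R2 → R2 + 5·R1
R3 → R3 + 4·R1
R2 → -4/3·R2
R3 → R3 + R2
R3 → 3·R3
R2 → R2 + 2/3·R3
R1 → R1 − 1/2·R3
R1 → R1 + 3/4·R2
Reading off the last column: p = 6, q = -3, r = 1.

(6, -3, 1)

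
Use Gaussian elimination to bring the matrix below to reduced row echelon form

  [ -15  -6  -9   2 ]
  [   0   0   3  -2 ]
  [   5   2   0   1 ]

R1 -> -1/15·R1
  [ 1  2/5  3/5  -2/15 ]
  [ 0    0    3     -2 ]
  [ 5    2    0      1 ]
R3 -> R3 − 5·R1
  [ 1  2/5  3/5  -2/15 ]
  [ 0    0    3     -2 ]
  [ 0    0   -3    5/3 ]
R2 -> 1/3·R2
  [ 1  2/5  3/5  -2/15 ]
  [ 0    0    1   -2/3 ]
  [ 0    0   -3    5/3 ]
R3 -> R3 + 3·R2
  [ 1  2/5  3/5  -2/15 ]
  [ 0    0    1   -2/3 ]
  [ 0    0    0   -1/3 ]
R3 -> -3·R3
  [ 1  2/5  3/5  -2/15 ]
  [ 0    0    1   -2/3 ]
  [ 0    0    0      1 ]
R2 -> R2 + 2/3·R3
  [ 1  2/5  3/5  -2/15 ]
  [ 0    0    1      0 ]
  [ 0    0    0      1 ]
R1 -> R1 + 2/15·R3
  [ 1  2/5  3/5  0 ]
  [ 0    0    1  0 ]
  [ 0    0    0  1 ]
R1 -> R1 − 3/5·R2
  [ 1  2/5  0  0 ]
  [ 0    0  1  0 ]
  [ 0    0  0  1 ]

[[1, 2/5, 0, 0], [0, 0, 1, 0], [0, 0, 0, 1]]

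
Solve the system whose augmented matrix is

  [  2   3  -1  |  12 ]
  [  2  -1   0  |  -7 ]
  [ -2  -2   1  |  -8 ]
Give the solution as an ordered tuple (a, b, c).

R1 → 1/2·R1
R2 → R2 − 2·R1
R3 → R3 + 2·R1
R2 → -1/4·R2
R3 → R3 − R2
R3 → 4·R3
R2 → R2 + 1/4·R3
R1 → R1 + 1/2·R3
R1 → R1 − 3/2·R2
Reading off the last column: a = -3/2, b = 4, c = -3.

(-3/2, 4, -3)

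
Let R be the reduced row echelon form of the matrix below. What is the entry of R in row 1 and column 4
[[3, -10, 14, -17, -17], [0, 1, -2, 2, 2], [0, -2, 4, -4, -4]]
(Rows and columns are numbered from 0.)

2

Multiply R1 by 1/3.
  [ 1  -10/3  14/3  -17/3  -17/3 ]
  [ 0      1    -2      2      2 ]
  [ 0     -2     4     -4     -4 ]
Add 2 times R2 to R3.
  [ 1  -10/3  14/3  -17/3  -17/3 ]
  [ 0      1    -2      2      2 ]
  [ 0      0     0      0      0 ]
Add 10/3 times R2 to R1.
  [ 1  0  -2  1  1 ]
  [ 0  1  -2  2  2 ]
  [ 0  0   0  0  0 ]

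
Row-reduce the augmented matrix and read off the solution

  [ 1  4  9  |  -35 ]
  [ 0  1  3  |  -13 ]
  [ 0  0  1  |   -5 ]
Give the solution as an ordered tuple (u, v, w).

(2, 2, -5)

R2 := R2 − 3·R3
R1 := R1 − 9·R3
R1 := R1 − 4·R2
Reading off the last column: u = 2, v = 2, w = -5.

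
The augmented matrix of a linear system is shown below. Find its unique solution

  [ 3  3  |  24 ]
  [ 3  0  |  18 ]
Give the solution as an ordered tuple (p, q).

(6, 2)

R1 := 1/3·R1
  [ 1  1  |   8 ]
  [ 3  0  |  18 ]
R2 := R2 − 3·R1
  [ 1   1  |   8 ]
  [ 0  -3  |  -6 ]
R2 := -1/3·R2
  [ 1  1  |  8 ]
  [ 0  1  |  2 ]
R1 := R1 − R2
  [ 1  0  |  6 ]
  [ 0  1  |  2 ]
Reading off the last column: p = 6, q = 2.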